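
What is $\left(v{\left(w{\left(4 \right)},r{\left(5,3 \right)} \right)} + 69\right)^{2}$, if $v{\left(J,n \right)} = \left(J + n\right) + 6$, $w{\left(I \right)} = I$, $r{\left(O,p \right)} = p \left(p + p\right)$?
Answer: $9409$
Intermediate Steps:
$r{\left(O,p \right)} = 2 p^{2}$ ($r{\left(O,p \right)} = p 2 p = 2 p^{2}$)
$v{\left(J,n \right)} = 6 + J + n$
$\left(v{\left(w{\left(4 \right)},r{\left(5,3 \right)} \right)} + 69\right)^{2} = \left(\left(6 + 4 + 2 \cdot 3^{2}\right) + 69\right)^{2} = \left(\left(6 + 4 + 2 \cdot 9\right) + 69\right)^{2} = \left(\left(6 + 4 + 18\right) + 69\right)^{2} = \left(28 + 69\right)^{2} = 97^{2} = 9409$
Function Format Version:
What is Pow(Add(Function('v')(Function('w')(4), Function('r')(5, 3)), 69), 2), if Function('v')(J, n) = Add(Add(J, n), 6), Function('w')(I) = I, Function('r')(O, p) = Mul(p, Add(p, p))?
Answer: 9409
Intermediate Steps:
Function('r')(O, p) = Mul(2, Pow(p, 2)) (Function('r')(O, p) = Mul(p, Mul(2, p)) = Mul(2, Pow(p, 2)))
Function('v')(J, n) = Add(6, J, n)
Pow(Add(Function('v')(Function('w')(4), Function('r')(5, 3)), 69), 2) = Pow(Add(Add(6, 4, Mul(2, Pow(3, 2))), 69), 2) = Pow(Add(Add(6, 4, Mul(2, 9)), 69), 2) = Pow(Add(Add(6, 4, 18), 69), 2) = Pow(Add(28, 69), 2) = Pow(97, 2) = 9409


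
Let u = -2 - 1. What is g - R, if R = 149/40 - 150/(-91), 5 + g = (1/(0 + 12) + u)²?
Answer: -122287/65520 ≈ -1.8664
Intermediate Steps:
u = -3
g = 505/144 (g = -5 + (1/(0 + 12) - 3)² = -5 + (1/12 - 3)² = -5 + (-35/12)² = -5 + 1225/144 = 505/144 ≈ 3.5069)
R = 19559/3640 (R = 149*(1/40) - 150*(-1/91) = 149/40 + 150/91 = 19559/3640 ≈ 5.3734)
g - R = 505/144 - 1*19559/3640 = 505/144 - 19559/3640 = -122287/65520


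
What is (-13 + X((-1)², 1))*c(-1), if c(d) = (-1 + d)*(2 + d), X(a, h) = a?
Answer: 24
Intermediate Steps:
(-13 + X((-1)², 1))*c(-1) = (-13 + (-1)²)*(-2 - 1 + (-1)²) = (-13 + 1)*(-2 - 1 + 1) = -12*(-2) = 24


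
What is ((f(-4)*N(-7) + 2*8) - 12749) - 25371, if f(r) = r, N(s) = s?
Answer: -38076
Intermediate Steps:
((f(-4)*N(-7) + 2*8) - 12749) - 25371 = ((-4*(-7) + 2*8) - 12749) - 25371 = ((28 + 16) - 12749) - 25371 = (44 - 12749) - 25371 = -12705 - 25371 = -38076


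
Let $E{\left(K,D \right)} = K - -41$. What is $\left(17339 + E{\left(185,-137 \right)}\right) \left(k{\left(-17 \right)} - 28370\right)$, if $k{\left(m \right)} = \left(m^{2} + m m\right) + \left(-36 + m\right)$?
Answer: $-489097425$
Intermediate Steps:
$E{\left(K,D \right)} = 41 + K$ ($E{\left(K,D \right)} = K + 41 = 41 + K$)
$k{\left(m \right)} = -36 + m + 2 m^{2}$ ($k{\left(m \right)} = \left(m^{2} + m^{2}\right) + \left(-36 + m\right) = 2 m^{2} + \left(-36 + m\right) = -36 + m + 2 m^{2}$)
$\left(17339 + E{\left(185,-137 \right)}\right) \left(k{\left(-17 \right)} - 28370\right) = \left(17339 + \left(41 + 185\right)\right) \left(\left(-36 - 17 + 2 \left(-17\right)^{2}\right) - 28370\right) = \left(17339 + 226\right) \left(\left(-36 - 17 + 2 \cdot 289\right) - 28370\right) = 17565 \left(\left(-36 - 17 + 578\right) - 28370\right) = 17565 \left(525 - 28370\right) = 17565 \left(-27845\right) = -489097425$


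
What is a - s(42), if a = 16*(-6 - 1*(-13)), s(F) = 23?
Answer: 89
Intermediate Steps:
a = 112 (a = 16*(-6 + 13) = 16*7 = 112)
a - s(42) = 112 - 1*23 = 112 - 23 = 89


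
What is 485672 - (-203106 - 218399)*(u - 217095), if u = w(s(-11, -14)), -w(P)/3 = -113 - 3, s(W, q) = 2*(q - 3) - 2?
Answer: -91359458563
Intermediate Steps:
s(W, q) = -8 + 2*q (s(W, q) = 2*(-3 + q) - 2 = (-6 + 2*q) - 2 = -8 + 2*q)
w(P) = 348 (w(P) = -3*(-113 - 3) = -3*(-116) = 348)
u = 348
485672 - (-203106 - 218399)*(u - 217095) = 485672 - (-203106 - 218399)*(348 - 217095) = 485672 - (-421505)*(-216747) = 485672 - 1*91359944235 = 485672 - 91359944235 = -91359458563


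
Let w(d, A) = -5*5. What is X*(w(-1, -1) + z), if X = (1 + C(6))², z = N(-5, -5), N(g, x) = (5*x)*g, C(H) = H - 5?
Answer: 400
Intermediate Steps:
w(d, A) = -25
C(H) = -5 + H
N(g, x) = 5*g*x
z = 125 (z = 5*(-5)*(-5) = 125)
X = 4 (X = (1 + (-5 + 6))² = (1 + 1)² = 2² = 4)
X*(w(-1, -1) + z) = 4*(-25 + 125) = 4*100 = 400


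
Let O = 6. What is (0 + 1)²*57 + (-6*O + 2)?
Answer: 23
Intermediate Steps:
(0 + 1)²*57 + (-6*O + 2) = (0 + 1)²*57 + (-6*6 + 2) = 1²*57 + (-36 + 2) = 1*57 - 34 = 57 - 34 = 23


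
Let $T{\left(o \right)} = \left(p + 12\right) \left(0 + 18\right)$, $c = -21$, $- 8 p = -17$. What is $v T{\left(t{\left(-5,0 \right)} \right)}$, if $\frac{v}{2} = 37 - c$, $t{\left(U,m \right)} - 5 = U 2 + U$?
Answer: $29493$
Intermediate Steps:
$p = \frac{17}{8}$ ($p = \left(- \frac{1}{8}\right) \left(-17\right) = \frac{17}{8} \approx 2.125$)
$t{\left(U,m \right)} = 5 + 3 U$ ($t{\left(U,m \right)} = 5 + \left(U 2 + U\right) = 5 + \left(2 U + U\right) = 5 + 3 U$)
$T{\left(o \right)} = \frac{1017}{4}$ ($T{\left(o \right)} = \left(\frac{17}{8} + 12\right) \left(0 + 18\right) = \frac{113}{8} \cdot 18 = \frac{1017}{4}$)
$v = 116$ ($v = 2 \left(37 - -21\right) = 2 \left(37 + 21\right) = 2 \cdot 58 = 116$)
$v T{\left(t{\left(-5,0 \right)} \right)} = 116 \cdot \frac{1017}{4} = 29493$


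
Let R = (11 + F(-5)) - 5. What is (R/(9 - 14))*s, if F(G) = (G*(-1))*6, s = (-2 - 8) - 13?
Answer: 828/5 ≈ 165.60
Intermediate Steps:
s = -23 (s = -10 - 13 = -23)
F(G) = -6*G (F(G) = -G*6 = -6*G)
R = 36 (R = (11 - 6*(-5)) - 5 = (11 + 30) - 5 = 41 - 5 = 36)
(R/(9 - 14))*s = (36/(9 - 14))*(-23) = (36/(-5))*(-23) = (36*(-⅕))*(-23) = -36/5*(-23) = 828/5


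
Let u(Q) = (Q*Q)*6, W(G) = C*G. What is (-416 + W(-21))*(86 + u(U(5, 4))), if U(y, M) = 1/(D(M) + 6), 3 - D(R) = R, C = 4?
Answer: -43120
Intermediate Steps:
D(R) = 3 - R
W(G) = 4*G
U(y, M) = 1/(9 - M) (U(y, M) = 1/((3 - M) + 6) = 1/(9 - M))
u(Q) = 6*Q² (u(Q) = Q²*6 = 6*Q²)
(-416 + W(-21))*(86 + u(U(5, 4))) = (-416 + 4*(-21))*(86 + 6*(-1/(-9 + 4))²) = (-416 - 84)*(86 + 6*(-1/(-5))²) = -500*(86 + 6*(-1*(-⅕))²) = -500*(86 + 6*(⅕)²) = -500*(86 + 6*(1/25)) = -500*(86 + 6/25) = -500*2156/25 = -43120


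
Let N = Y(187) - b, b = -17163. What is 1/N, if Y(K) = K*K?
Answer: 1/52132 ≈ 1.9182e-5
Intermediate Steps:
Y(K) = K²
N = 52132 (N = 187² - 1*(-17163) = 34969 + 17163 = 52132)
1/N = 1/52132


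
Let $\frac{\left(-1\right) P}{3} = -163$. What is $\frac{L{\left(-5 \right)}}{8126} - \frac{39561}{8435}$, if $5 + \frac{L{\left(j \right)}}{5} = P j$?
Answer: $- \frac{212400718}{34271405} \approx -6.1976$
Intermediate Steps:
$P = 489$ ($P = \left(-3\right) \left(-163\right) = 489$)
$L{\left(j \right)} = -25 + 2445 j$ ($L{\left(j \right)} = -25 + 5 \cdot 489 j = -25 + 2445 j$)
$\frac{L{\left(-5 \right)}}{8126} - \frac{39561}{8435} = \frac{-25 + 2445 \left(-5\right)}{8126} - \frac{39561}{8435} = \left(-25 - 12225\right) \frac{1}{8126} - \frac{39561}{8435} = \left(-12250\right) \frac{1}{8126} - \frac{39561}{8435} = - \frac{6125}{4063} - \frac{39561}{8435} = - \frac{212400718}{34271405}$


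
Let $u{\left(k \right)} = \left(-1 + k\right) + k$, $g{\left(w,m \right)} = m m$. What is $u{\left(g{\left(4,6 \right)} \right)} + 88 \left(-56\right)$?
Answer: $-4857$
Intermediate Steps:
$g{\left(w,m \right)} = m^{2}$
$u{\left(k \right)} = -1 + 2 k$
$u{\left(g{\left(4,6 \right)} \right)} + 88 \left(-56\right) = \left(-1 + 2 \cdot 6^{2}\right) + 88 \left(-56\right) = \left(-1 + 2 \cdot 36\right) - 4928 = \left(-1 + 72\right) - 4928 = 71 - 4928 = -4857$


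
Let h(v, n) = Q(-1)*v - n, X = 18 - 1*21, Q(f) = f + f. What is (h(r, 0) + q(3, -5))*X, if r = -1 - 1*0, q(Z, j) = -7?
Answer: 15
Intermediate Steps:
Q(f) = 2*f
r = -1 (r = -1 + 0 = -1)
X = -3 (X = 18 - 21 = -3)
h(v, n) = -n - 2*v (h(v, n) = (2*(-1))*v - n = -2*v - n = -n - 2*v)
(h(r, 0) + q(3, -5))*X = ((-1*0 - 2*(-1)) - 7)*(-3) = ((0 + 2) - 7)*(-3) = (2 - 7)*(-3) = -5*(-3) = 15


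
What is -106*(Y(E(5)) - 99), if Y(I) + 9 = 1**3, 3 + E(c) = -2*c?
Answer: 11342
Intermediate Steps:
E(c) = -3 - 2*c
Y(I) = -8 (Y(I) = -9 + 1**3 = -9 + 1 = -8)
-106*(Y(E(5)) - 99) = -106*(-8 - 99) = -106*(-107) = 11342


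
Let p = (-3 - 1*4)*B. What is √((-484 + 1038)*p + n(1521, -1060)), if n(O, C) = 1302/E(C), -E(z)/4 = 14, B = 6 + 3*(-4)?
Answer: 3*√10331/2 ≈ 152.46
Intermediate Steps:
B = -6 (B = 6 - 12 = -6)
E(z) = -56 (E(z) = -4*14 = -56)
n(O, C) = -93/4 (n(O, C) = 1302/(-56) = 1302*(-1/56) = -93/4)
p = 42 (p = (-3 - 1*4)*(-6) = (-3 - 4)*(-6) = -7*(-6) = 42)
√((-484 + 1038)*p + n(1521, -1060)) = √((-484 + 1038)*42 - 93/4) = √(554*42 - 93/4) = √(23268 - 93/4) = √(92979/4) = 3*√10331/2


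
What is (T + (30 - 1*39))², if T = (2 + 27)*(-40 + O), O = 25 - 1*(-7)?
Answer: 58081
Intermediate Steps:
O = 32 (O = 25 + 7 = 32)
T = -232 (T = (2 + 27)*(-40 + 32) = 29*(-8) = -232)
(T + (30 - 1*39))² = (-232 + (30 - 1*39))² = (-232 + (30 - 39))² = (-232 - 9)² = (-241)² = 58081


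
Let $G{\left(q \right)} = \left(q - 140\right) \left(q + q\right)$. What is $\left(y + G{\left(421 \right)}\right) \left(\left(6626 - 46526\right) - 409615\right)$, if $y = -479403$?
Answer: $109142691515$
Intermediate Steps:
$G{\left(q \right)} = 2 q \left(-140 + q\right)$ ($G{\left(q \right)} = \left(-140 + q\right) 2 q = 2 q \left(-140 + q\right)$)
$\left(y + G{\left(421 \right)}\right) \left(\left(6626 - 46526\right) - 409615\right) = \left(-479403 + 2 \cdot 421 \left(-140 + 421\right)\right) \left(\left(6626 - 46526\right) - 409615\right) = \left(-479403 + 2 \cdot 421 \cdot 281\right) \left(-39900 - 409615\right) = \left(-479403 + 236602\right) \left(-449515\right) = \left(-242801\right) \left(-449515\right) = 109142691515$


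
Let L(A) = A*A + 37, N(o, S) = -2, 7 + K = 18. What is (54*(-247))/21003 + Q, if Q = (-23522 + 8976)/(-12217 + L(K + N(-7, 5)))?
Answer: 48044392/84705099 ≈ 0.56720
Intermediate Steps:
K = 11 (K = -7 + 18 = 11)
L(A) = 37 + A² (L(A) = A² + 37 = 37 + A²)
Q = 14546/12099 (Q = (-23522 + 8976)/(-12217 + (37 + (11 - 2)²)) = -14546/(-12217 + (37 + 9²)) = -14546/(-12217 + (37 + 81)) = -14546/(-12217 + 118) = -14546/(-12099) = -14546*(-1/12099) = 14546/12099 ≈ 1.2022)
(54*(-247))/21003 + Q = (54*(-247))/21003 + 14546/12099 = -13338*1/21003 + 14546/12099 = -4446/7001 + 14546/12099 = 48044392/84705099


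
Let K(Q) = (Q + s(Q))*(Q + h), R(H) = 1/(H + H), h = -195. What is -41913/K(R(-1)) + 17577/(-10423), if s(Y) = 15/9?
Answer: 742028877/4075393 ≈ 182.08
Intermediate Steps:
s(Y) = 5/3 (s(Y) = 15*(⅑) = 5/3)
R(H) = 1/(2*H)
K(Q) = (-195 + Q)*(5/3 + Q) (K(Q) = (Q + 5/3)*(Q - 195) = (5/3 + Q)*(-195 + Q) = (-195 + Q)*(5/3 + Q))
-41913/K(R(-1)) + 17577/(-10423) = -41913/(-325 + ((½)/(-1))² - 290/(3*(-1))) + 17577/(-10423) = -41913/(-325 + ((½)*(-1))² - 290*(-1)/3) + 17577*(-1/10423) = -41913/(-325 + (-½)² - 580/3*(-½)) - 2511/1489 = -41913/(-325 + ¼ + 290/3) - 2511/1489 = -41913/(-2737/12) - 2511/1489 = -41913*(-12/2737) - 2511/1489 = 502956/2737 - 2511/1489 = 742028877/4075393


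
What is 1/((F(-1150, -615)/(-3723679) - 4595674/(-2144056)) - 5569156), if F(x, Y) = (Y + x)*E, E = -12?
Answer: -3991888151012/22231439313835556589 ≈ -1.7956e-7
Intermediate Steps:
F(x, Y) = -12*Y - 12*x (F(x, Y) = (Y + x)*(-12) = -12*Y - 12*x)
1/((F(-1150, -615)/(-3723679) - 4595674/(-2144056)) - 5569156) = 1/(((-12*(-615) - 12*(-1150))/(-3723679) - 4595674/(-2144056)) - 5569156) = 1/(((7380 + 13800)*(-1/3723679) - 4595674*(-1/2144056)) - 5569156) = 1/((21180*(-1/3723679) + 2297837/1072028) - 5569156) = 1/((-21180/3723679 + 2297837/1072028) - 5569156) = 1/(8533701829283/3991888151012 - 5569156) = 1/(-22231439313835556589/3991888151012) = -3991888151012/22231439313835556589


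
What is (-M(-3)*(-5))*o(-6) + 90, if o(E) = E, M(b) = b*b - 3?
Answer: -90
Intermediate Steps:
M(b) = -3 + b² (M(b) = b² - 3 = -3 + b²)
(-M(-3)*(-5))*o(-6) + 90 = (-(-3 + (-3)²)*(-5))*(-6) + 90 = (-(-3 + 9)*(-5))*(-6) + 90 = (-1*6*(-5))*(-6) + 90 = -6*(-5)*(-6) + 90 = 30*(-6) + 90 = -180 + 90 = -90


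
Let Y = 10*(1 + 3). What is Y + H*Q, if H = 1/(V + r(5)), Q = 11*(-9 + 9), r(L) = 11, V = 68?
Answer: 40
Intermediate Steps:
Q = 0 (Q = 11*0 = 0)
Y = 40 (Y = 10*4 = 40)
H = 1/79 (H = 1/(68 + 11) = 1/79 ≈ 0.012658)
Y + H*Q = 40 + (1/79)*0 = 40 + 0 = 40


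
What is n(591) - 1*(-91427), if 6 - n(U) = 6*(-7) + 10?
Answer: 91465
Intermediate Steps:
n(U) = 38 (n(U) = 6 - (6*(-7) + 10) = 6 - (-42 + 10) = 6 - 1*(-32) = 6 + 32 = 38)
n(591) - 1*(-91427) = 38 - 1*(-91427) = 38 + 91427 = 91465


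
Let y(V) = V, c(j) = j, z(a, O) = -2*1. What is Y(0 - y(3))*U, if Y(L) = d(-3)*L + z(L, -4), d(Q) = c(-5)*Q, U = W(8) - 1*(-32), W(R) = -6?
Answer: -1222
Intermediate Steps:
z(a, O) = -2
U = 26 (U = -6 - 1*(-32) = -6 + 32 = 26)
d(Q) = -5*Q
Y(L) = -2 + 15*L (Y(L) = (-5*(-3))*L - 2 = 15*L - 2 = -2 + 15*L)
Y(0 - y(3))*U = (-2 + 15*(0 - 1*3))*26 = (-2 + 15*(0 - 3))*26 = (-2 + 15*(-3))*26 = (-2 - 45)*26 = -47*26 = -1222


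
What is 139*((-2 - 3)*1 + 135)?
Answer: 18070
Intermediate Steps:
139*((-2 - 3)*1 + 135) = 139*(-5*1 + 135) = 139*(-5 + 135) = 139*130 = 18070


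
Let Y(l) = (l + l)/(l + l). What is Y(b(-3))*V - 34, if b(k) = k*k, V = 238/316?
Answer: -5253/158 ≈ -33.247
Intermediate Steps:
V = 119/158 (V = 238*(1/316) = 119/158 ≈ 0.75316)
b(k) = k**2
Y(l) = 1 (Y(l) = (2*l)/((2*l)) = (2*l)*(1/(2*l)) = 1)
Y(b(-3))*V - 34 = 1*(119/158) - 34 = 119/158 - 34 = -5253/158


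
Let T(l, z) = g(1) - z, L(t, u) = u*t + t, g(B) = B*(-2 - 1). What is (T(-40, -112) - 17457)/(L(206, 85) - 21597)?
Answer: 17348/3881 ≈ 4.4700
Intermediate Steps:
g(B) = -3*B (g(B) = B*(-3) = -3*B)
L(t, u) = t + t*u (L(t, u) = t*u + t = t + t*u)
T(l, z) = -3 - z (T(l, z) = -3*1 - z = -3 - z)
(T(-40, -112) - 17457)/(L(206, 85) - 21597) = ((-3 - 1*(-112)) - 17457)/(206*(1 + 85) - 21597) = ((-3 + 112) - 17457)/(206*86 - 21597) = (109 - 17457)/(17716 - 21597) = -17348/(-3881) = -17348*(-1/3881) = 17348/3881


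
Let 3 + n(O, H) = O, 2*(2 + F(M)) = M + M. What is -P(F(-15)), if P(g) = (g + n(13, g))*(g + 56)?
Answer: 273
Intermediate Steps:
F(M) = -2 + M (F(M) = -2 + (M + M)/2 = -2 + (2*M)/2 = -2 + M)
n(O, H) = -3 + O
P(g) = (10 + g)*(56 + g) (P(g) = (g + (-3 + 13))*(g + 56) = (g + 10)*(56 + g) = (10 + g)*(56 + g))
-P(F(-15)) = -(560 + (-2 - 15)**2 + 66*(-2 - 15)) = -(560 + (-17)**2 + 66*(-17)) = -(560 + 289 - 1122) = -1*(-273) = 273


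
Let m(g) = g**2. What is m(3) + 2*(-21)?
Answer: -33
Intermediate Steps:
m(3) + 2*(-21) = 3**2 + 2*(-21) = 9 - 42 = -33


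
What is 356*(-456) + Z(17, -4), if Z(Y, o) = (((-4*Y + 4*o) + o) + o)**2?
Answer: -153872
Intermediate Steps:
Z(Y, o) = (-4*Y + 6*o)**2 (Z(Y, o) = ((-4*Y + 5*o) + o)**2 = (-4*Y + 6*o)**2)
356*(-456) + Z(17, -4) = 356*(-456) + 4*(-3*(-4) + 2*17)**2 = -162336 + 4*(12 + 34)**2 = -162336 + 4*46**2 = -162336 + 4*2116 = -162336 + 8464 = -153872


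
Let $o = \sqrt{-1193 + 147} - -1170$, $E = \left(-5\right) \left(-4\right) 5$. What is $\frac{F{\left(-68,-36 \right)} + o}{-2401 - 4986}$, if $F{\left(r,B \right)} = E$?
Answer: $- \frac{1270}{7387} - \frac{i \sqrt{1046}}{7387} \approx -0.17192 - 0.0043782 i$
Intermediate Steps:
$E = 100$ ($E = 20 \cdot 5 = 100$)
$F{\left(r,B \right)} = 100$
$o = 1170 + i \sqrt{1046}$ ($o = \sqrt{-1046} + 1170 = i \sqrt{1046} + 1170 = 1170 + i \sqrt{1046} \approx 1170.0 + 32.342 i$)
$\frac{F{\left(-68,-36 \right)} + o}{-2401 - 4986} = \frac{100 + \left(1170 + i \sqrt{1046}\right)}{-2401 - 4986} = \frac{1270 + i \sqrt{1046}}{-7387} = \left(1270 + i \sqrt{1046}\right) \left(- \frac{1}{7387}\right) = - \frac{1270}{7387} - \frac{i \sqrt{1046}}{7387}$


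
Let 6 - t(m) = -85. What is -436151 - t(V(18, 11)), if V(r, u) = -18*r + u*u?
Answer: -436242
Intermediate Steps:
V(r, u) = u² - 18*r (V(r, u) = -18*r + u² = u² - 18*r)
t(m) = 91 (t(m) = 6 - 1*(-85) = 6 + 85 = 91)
-436151 - t(V(18, 11)) = -436151 - 1*91 = -436151 - 91 = -436242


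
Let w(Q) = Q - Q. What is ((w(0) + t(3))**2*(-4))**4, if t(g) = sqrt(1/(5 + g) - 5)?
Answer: 2313441/16 ≈ 1.4459e+5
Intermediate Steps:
w(Q) = 0
t(g) = sqrt(-5 + 1/(5 + g))
((w(0) + t(3))**2*(-4))**4 = ((0 + sqrt((-24 - 5*3)/(5 + 3)))**2*(-4))**4 = ((0 + sqrt((-24 - 15)/8))**2*(-4))**4 = ((0 + sqrt((1/8)*(-39)))**2*(-4))**4 = ((0 + sqrt(-39/8))**2*(-4))**4 = ((0 + I*sqrt(78)/4)**2*(-4))**4 = ((I*sqrt(78)/4)**2*(-4))**4 = (-39/8*(-4))**4 = (39/2)**4 = 2313441/16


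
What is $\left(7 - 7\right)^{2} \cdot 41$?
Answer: $0$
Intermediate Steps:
$\left(7 - 7\right)^{2} \cdot 41 = 0^{2} \cdot 41 = 0 \cdot 41 = 0$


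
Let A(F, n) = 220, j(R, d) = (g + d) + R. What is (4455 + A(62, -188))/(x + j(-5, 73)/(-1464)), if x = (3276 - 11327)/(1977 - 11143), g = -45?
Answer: 31366968600/5787923 ≈ 5419.4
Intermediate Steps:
j(R, d) = -45 + R + d (j(R, d) = (-45 + d) + R = -45 + R + d)
x = 8051/9166 (x = -8051/(-9166) = -8051*(-1/9166) = 8051/9166 ≈ 0.87836)
(4455 + A(62, -188))/(x + j(-5, 73)/(-1464)) = (4455 + 220)/(8051/9166 + (-45 - 5 + 73)/(-1464)) = 4675/(8051/9166 + 23*(-1/1464)) = 4675/(8051/9166 - 23/1464) = 4675/(5787923/6709512) = 4675*(6709512/5787923) = 31366968600/5787923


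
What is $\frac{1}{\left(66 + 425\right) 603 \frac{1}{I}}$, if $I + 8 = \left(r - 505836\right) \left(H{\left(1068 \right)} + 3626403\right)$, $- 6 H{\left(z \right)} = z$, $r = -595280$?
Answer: $- \frac{1330964789036}{98691} \approx -1.3486 \cdot 10^{7}$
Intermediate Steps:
$H{\left(z \right)} = - \frac{z}{6}$
$I = -3992894367108$ ($I = -8 + \left(-595280 - 505836\right) \left(\left(- \frac{1}{6}\right) 1068 + 3626403\right) = -8 - 1101116 \left(-178 + 3626403\right) = -8 - 3992894367100 = -3992894367108$)
$\frac{1}{\left(66 + 425\right) 603 \frac{1}{I}} = \frac{1}{\left(66 + 425\right) 603 \frac{1}{-3992894367108}} = \frac{1}{491 \cdot 603 \left(- \frac{1}{3992894367108}\right)} = \frac{1}{296073 \left(- \frac{1}{3992894367108}\right)} = \frac{1}{- \frac{98691}{1330964789036}} = - \frac{1330964789036}{98691}$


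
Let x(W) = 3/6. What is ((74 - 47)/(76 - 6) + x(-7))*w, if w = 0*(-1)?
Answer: 0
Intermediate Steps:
x(W) = 1/2 (x(W) = 3*(1/6) = 1/2)
w = 0
((74 - 47)/(76 - 6) + x(-7))*w = ((74 - 47)/(76 - 6) + 1/2)*0 = (27/70 + 1/2)*0 = (31/35)*0 = 0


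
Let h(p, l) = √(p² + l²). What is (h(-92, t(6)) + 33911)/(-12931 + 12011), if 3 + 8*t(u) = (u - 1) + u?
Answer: -33911/920 - √8465/920 ≈ -36.960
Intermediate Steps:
t(u) = -½ + u/4 (t(u) = -3/8 + ((u - 1) + u)/8 = -3/8 + ((-1 + u) + u)/8 = -3/8 + (-1 + 2*u)/8 = -3/8 + (-⅛ + u/4) = -½ + u/4)
h(p, l) = √(l² + p²)
(h(-92, t(6)) + 33911)/(-12931 + 12011) = (√((-½ + (¼)*6)² + (-92)²) + 33911)/(-12931 + 12011) = (√((-½ + 3/2)² + 8464) + 33911)/(-920) = (√(1² + 8464) + 33911)*(-1/920) = (√(1 + 8464) + 33911)*(-1/920) = (√8465 + 33911)*(-1/920) = (33911 + √8465)*(-1/920) = -33911/920 - √8465/920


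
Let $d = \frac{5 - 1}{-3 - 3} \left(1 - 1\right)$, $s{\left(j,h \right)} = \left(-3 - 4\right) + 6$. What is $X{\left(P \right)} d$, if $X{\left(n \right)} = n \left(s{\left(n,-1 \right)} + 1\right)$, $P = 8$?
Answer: $0$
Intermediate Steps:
$s{\left(j,h \right)} = -1$ ($s{\left(j,h \right)} = -7 + 6 = -1$)
$X{\left(n \right)} = 0$ ($X{\left(n \right)} = n \left(-1 + 1\right) = n 0 = 0$)
$d = 0$ ($d = \frac{4}{-6} \cdot 0 = 4 \left(- \frac{1}{6}\right) 0 = \left(- \frac{2}{3}\right) 0 = 0$)
$X{\left(P \right)} d = 0 \cdot 0 = 0$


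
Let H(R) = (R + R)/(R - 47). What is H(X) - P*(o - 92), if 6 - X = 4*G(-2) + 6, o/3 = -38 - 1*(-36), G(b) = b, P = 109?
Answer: 416582/39 ≈ 10682.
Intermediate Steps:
o = -6 (o = 3*(-38 - 1*(-36)) = 3*(-38 + 36) = 3*(-2) = -6)
X = 8 (X = 6 - (4*(-2) + 6) = 6 - (-8 + 6) = 6 - 1*(-2) = 6 + 2 = 8)
H(R) = 2*R/(-47 + R) (H(R) = (2*R)/(-47 + R) = 2*R/(-47 + R))
H(X) - P*(o - 92) = 2*8/(-47 + 8) - 109*(-6 - 92) = 2*8/(-39) - 109*(-98) = 2*8*(-1/39) - 1*(-10682) = -16/39 + 10682 = 416582/39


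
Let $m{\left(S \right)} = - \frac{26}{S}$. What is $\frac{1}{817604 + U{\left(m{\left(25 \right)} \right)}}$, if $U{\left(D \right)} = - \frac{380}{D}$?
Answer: $\frac{13}{10633602} \approx 1.2225 \cdot 10^{-6}$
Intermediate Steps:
$\frac{1}{817604 + U{\left(m{\left(25 \right)} \right)}} = \frac{1}{817604 - \frac{380}{\left(-26\right) \frac{1}{25}}} = \frac{1}{817604 - \frac{380}{- \frac{26}{25}}} = \frac{1}{817604 - - \frac{4750}{13}} = \frac{1}{817604 + \frac{4750}{13}} = \frac{1}{\frac{10633602}{13}} = \frac{13}{10633602}$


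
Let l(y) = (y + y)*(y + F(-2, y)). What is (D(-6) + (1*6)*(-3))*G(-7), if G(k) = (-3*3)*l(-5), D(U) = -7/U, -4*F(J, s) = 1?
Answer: 31815/4 ≈ 7953.8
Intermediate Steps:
F(J, s) = -¼ (F(J, s) = -¼*1 = -¼)
l(y) = 2*y*(-¼ + y) (l(y) = (y + y)*(y - ¼) = (2*y)*(-¼ + y) = 2*y*(-¼ + y))
G(k) = -945/2 (G(k) = (-3*3)*((½)*(-5)*(-1 + 4*(-5))) = -9*(-5)*(-1 - 20)/2 = -9*(-5)*(-21)/2 = -9*105/2 = -945/2)
(D(-6) + (1*6)*(-3))*G(-7) = (-7/(-6) + (1*6)*(-3))*(-945/2) = (-7*(-⅙) + 6*(-3))*(-945/2) = (7/6 - 18)*(-945/2) = -101/6*(-945/2) = 31815/4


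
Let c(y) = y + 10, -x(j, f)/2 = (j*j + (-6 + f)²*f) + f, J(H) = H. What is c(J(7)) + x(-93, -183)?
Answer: 13056971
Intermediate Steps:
x(j, f) = -2*f - 2*j² - 2*f*(-6 + f)² (x(j, f) = -2*((j*j + (-6 + f)²*f) + f) = -2*((j² + f*(-6 + f)²) + f) = -2*(f + j² + f*(-6 + f)²) = -2*f - 2*j² - 2*f*(-6 + f)²)
c(y) = 10 + y
c(J(7)) + x(-93, -183) = (10 + 7) + (-2*(-183) - 2*(-93)² - 2*(-183)*(-6 - 183)²) = 17 + (366 - 2*8649 - 2*(-183)*(-189)²) = 17 + (366 - 17298 - 2*(-183)*35721) = 17 + (366 - 17298 + 13073886) = 17 + 13056954 = 13056971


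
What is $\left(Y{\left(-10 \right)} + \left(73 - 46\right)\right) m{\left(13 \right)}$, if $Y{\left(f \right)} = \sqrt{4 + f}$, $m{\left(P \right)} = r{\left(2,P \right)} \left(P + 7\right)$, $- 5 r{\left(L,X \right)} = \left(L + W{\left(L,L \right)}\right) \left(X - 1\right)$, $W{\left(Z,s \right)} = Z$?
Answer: $-5184 - 192 i \sqrt{6} \approx -5184.0 - 470.3 i$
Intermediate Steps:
$r{\left(L,X \right)} = - \frac{2 L \left(-1 + X\right)}{5}$ ($r{\left(L,X \right)} = - \frac{\left(L + L\right) \left(X - 1\right)}{5} = - \frac{2 L \left(-1 + X\right)}{5}$)
$m{\left(P \right)} = \left(7 + P\right) \left(\frac{4}{5} - \frac{4 P}{5}\right)$ ($m{\left(P \right)} = \frac{2}{5} \cdot 2 \left(1 - P\right) \left(P + 7\right) = \left(\frac{4}{5} - \frac{4 P}{5}\right) \left(7 + P\right) = \left(7 + P\right) \left(\frac{4}{5} - \frac{4 P}{5}\right)$)
$\left(Y{\left(-10 \right)} + \left(73 - 46\right)\right) m{\left(13 \right)} = \left(\sqrt{4 - 10} + \left(73 - 46\right)\right) \left(- \frac{4 \left(-1 + 13\right) \left(7 + 13\right)}{5}\right) = \left(\sqrt{-6} + 27\right) \left(\left(- \frac{4}{5}\right) 12 \cdot 20\right) = \left(i \sqrt{6} + 27\right) \left(-192\right) = \left(27 + i \sqrt{6}\right) \left(-192\right) = -5184 - 192 i \sqrt{6}$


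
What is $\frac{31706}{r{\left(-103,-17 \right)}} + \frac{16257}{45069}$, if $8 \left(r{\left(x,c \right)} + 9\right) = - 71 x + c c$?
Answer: $\frac{1925679487}{56561595} \approx 34.046$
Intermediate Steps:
$r{\left(x,c \right)} = -9 - \frac{71 x}{8} + \frac{c^{2}}{8}$ ($r{\left(x,c \right)} = -9 + \frac{- 71 x + c c}{8} = -9 + \frac{- 71 x + c^{2}}{8} = -9 + \frac{c^{2} - 71 x}{8} = -9 + \left(- \frac{71 x}{8} + \frac{c^{2}}{8}\right) = -9 - \frac{71 x}{8} + \frac{c^{2}}{8}$)
$\frac{31706}{r{\left(-103,-17 \right)}} + \frac{16257}{45069} = \frac{31706}{-9 - - \frac{7313}{8} + \frac{\left(-17\right)^{2}}{8}} + \frac{16257}{45069} = \frac{31706}{-9 + \frac{7313}{8} + \frac{1}{8} \cdot 289} + 16257 \cdot \frac{1}{45069} = \frac{31706}{-9 + \frac{7313}{8} + \frac{289}{8}} + \frac{5419}{15023} = \frac{31706}{\frac{3765}{4}} + \frac{5419}{15023} = 31706 \cdot \frac{4}{3765} + \frac{5419}{15023} = \frac{126824}{3765} + \frac{5419}{15023} = \frac{1925679487}{56561595}$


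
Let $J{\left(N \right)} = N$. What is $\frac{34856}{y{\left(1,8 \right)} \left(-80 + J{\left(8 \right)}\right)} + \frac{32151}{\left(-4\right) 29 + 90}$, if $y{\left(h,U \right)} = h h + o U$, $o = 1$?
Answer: $- \frac{2717513}{2106} \approx -1290.4$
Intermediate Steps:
$y{\left(h,U \right)} = U + h^{2}$ ($y{\left(h,U \right)} = h h + 1 U = h^{2} + U = U + h^{2}$)
$\frac{34856}{y{\left(1,8 \right)} \left(-80 + J{\left(8 \right)}\right)} + \frac{32151}{\left(-4\right) 29 + 90} = \frac{34856}{\left(8 + 1^{2}\right) \left(-80 + 8\right)} + \frac{32151}{\left(-4\right) 29 + 90} = \frac{34856}{\left(8 + 1\right) \left(-72\right)} + \frac{32151}{-116 + 90} = \frac{34856}{9 \left(-72\right)} + \frac{32151}{-26} = \frac{34856}{-648} + 32151 \left(- \frac{1}{26}\right) = 34856 \left(- \frac{1}{648}\right) - \frac{32151}{26} = - \frac{4357}{81} - \frac{32151}{26} = - \frac{2717513}{2106}$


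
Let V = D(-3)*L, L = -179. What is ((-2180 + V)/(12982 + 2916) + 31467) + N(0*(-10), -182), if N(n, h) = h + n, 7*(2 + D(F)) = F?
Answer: 3481570293/111286 ≈ 31285.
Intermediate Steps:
D(F) = -2 + F/7
V = 3043/7 (V = (-2 + (⅐)*(-3))*(-179) = (-2 - 3/7)*(-179) = -17/7*(-179) = 3043/7 ≈ 434.71)
((-2180 + V)/(12982 + 2916) + 31467) + N(0*(-10), -182) = ((-2180 + 3043/7)/(12982 + 2916) + 31467) + (-182 + 0*(-10)) = (-12217/7/15898 + 31467) + (-182 + 0) = (-12217/7*1/15898 + 31467) - 182 = (-12217/111286 + 31467) - 182 = 3501824345/111286 - 182 = 3481570293/111286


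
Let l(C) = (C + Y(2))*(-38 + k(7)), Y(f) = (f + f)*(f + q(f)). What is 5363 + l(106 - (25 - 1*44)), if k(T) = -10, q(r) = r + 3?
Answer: -1981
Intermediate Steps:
q(r) = 3 + r
Y(f) = 2*f*(3 + 2*f) (Y(f) = (f + f)*(f + (3 + f)) = (2*f)*(3 + 2*f) = 2*f*(3 + 2*f))
l(C) = -1344 - 48*C (l(C) = (C + 2*2*(3 + 2*2))*(-38 - 10) = (C + 2*2*(3 + 4))*(-48) = (C + 2*2*7)*(-48) = (C + 28)*(-48) = (28 + C)*(-48) = -1344 - 48*C)
5363 + l(106 - (25 - 1*44)) = 5363 + (-1344 - 48*(106 - (25 - 1*44))) = 5363 + (-1344 - 48*(106 - (25 - 44))) = 5363 + (-1344 - 48*(106 - 1*(-19))) = 5363 + (-1344 - 48*(106 + 19)) = 5363 + (-1344 - 48*125) = 5363 + (-1344 - 6000) = 5363 - 7344 = -1981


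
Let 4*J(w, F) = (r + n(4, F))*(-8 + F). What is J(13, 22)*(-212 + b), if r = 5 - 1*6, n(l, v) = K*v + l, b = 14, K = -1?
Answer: 13167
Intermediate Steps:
n(l, v) = l - v (n(l, v) = -v + l = l - v)
r = -1 (r = 5 - 6 = -1)
J(w, F) = (-8 + F)*(3 - F)/4 (J(w, F) = ((-1 + (4 - F))*(-8 + F))/4 = ((3 - F)*(-8 + F))/4 = ((-8 + F)*(3 - F))/4 = (-8 + F)*(3 - F)/4)
J(13, 22)*(-212 + b) = (-6 - ¼*22² + (11/4)*22)*(-212 + 14) = (-6 - ¼*484 + 121/2)*(-198) = (-6 - 121 + 121/2)*(-198) = -133/2*(-198) = 13167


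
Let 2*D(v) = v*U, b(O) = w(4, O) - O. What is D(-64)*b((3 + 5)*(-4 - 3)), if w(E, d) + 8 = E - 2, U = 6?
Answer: -9600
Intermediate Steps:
w(E, d) = -10 + E (w(E, d) = -8 + (E - 2) = -8 + (-2 + E) = -10 + E)
b(O) = -6 - O (b(O) = (-10 + 4) - O = -6 - O)
D(v) = 3*v (D(v) = (v*6)/2 = (6*v)/2 = 3*v)
D(-64)*b((3 + 5)*(-4 - 3)) = (3*(-64))*(-6 - (3 + 5)*(-4 - 3)) = -192*(-6 - 8*(-7)) = -192*(-6 - 1*(-56)) = -192*(-6 + 56) = -192*50 = -9600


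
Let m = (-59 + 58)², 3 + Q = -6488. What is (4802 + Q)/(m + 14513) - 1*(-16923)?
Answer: 81872911/4838 ≈ 16923.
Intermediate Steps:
Q = -6491 (Q = -3 - 6488 = -6491)
m = 1 (m = (-1)² = 1)
(4802 + Q)/(m + 14513) - 1*(-16923) = (4802 - 6491)/(1 + 14513) - 1*(-16923) = -1689/14514 + 16923 = -1689*1/14514 + 16923 = -563/4838 + 16923 = 81872911/4838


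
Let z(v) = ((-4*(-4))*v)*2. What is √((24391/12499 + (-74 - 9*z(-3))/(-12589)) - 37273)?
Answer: I*√922795239799474573354/157349911 ≈ 193.06*I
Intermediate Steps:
z(v) = 32*v (z(v) = (16*v)*2 = 32*v)
√((24391/12499 + (-74 - 9*z(-3))/(-12589)) - 37273) = √((24391/12499 + (-74 - 288*(-3))/(-12589)) - 37273) = √((24391*(1/12499) + (-74 - 9*(-96))*(-1/12589)) - 37273) = √((24391/12499 + (-74 + 864)*(-1/12589)) - 37273) = √((24391/12499 + 790*(-1/12589)) - 37273) = √((24391/12499 - 790/12589) - 37273) = √(297184089/157349911 - 37273) = √(-5864606048614/157349911) = I*√922795239799474573354/157349911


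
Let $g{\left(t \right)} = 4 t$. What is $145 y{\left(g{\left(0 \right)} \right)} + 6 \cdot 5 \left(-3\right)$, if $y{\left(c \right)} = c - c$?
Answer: $-90$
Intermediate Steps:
$y{\left(c \right)} = 0$
$145 y{\left(g{\left(0 \right)} \right)} + 6 \cdot 5 \left(-3\right) = 145 \cdot 0 + 6 \cdot 5 \left(-3\right) = 0 + 30 \left(-3\right) = 0 - 90 = -90$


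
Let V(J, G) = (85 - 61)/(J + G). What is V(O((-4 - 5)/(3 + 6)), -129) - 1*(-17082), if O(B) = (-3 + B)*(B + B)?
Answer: 2066898/121 ≈ 17082.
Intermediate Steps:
O(B) = 2*B*(-3 + B) (O(B) = (-3 + B)*(2*B) = 2*B*(-3 + B))
V(J, G) = 24/(G + J)
V(O((-4 - 5)/(3 + 6)), -129) - 1*(-17082) = 24/(-129 + 2*((-4 - 5)/(3 + 6))*(-3 + (-4 - 5)/(3 + 6))) - 1*(-17082) = 24/(-129 + 2*(-9/9)*(-3 - 9/9)) + 17082 = 24/(-129 + 2*(-9*⅑)*(-3 - 9*⅑)) + 17082 = 24/(-129 + 2*(-1)*(-3 - 1)) + 17082 = 24/(-129 + 2*(-1)*(-4)) + 17082 = 24/(-129 + 8) + 17082 = 24/(-121) + 17082 = 24*(-1/121) + 17082 = -24/121 + 17082 = 2066898/121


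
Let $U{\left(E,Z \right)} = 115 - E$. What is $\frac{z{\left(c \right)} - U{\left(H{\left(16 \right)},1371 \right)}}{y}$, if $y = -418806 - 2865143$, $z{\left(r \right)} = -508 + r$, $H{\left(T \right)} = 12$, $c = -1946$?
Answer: $\frac{2557}{3283949} \approx 0.00077864$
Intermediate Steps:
$y = -3283949$
$\frac{z{\left(c \right)} - U{\left(H{\left(16 \right)},1371 \right)}}{y} = \frac{\left(-508 - 1946\right) - \left(115 - 12\right)}{-3283949} = \left(-2454 - \left(115 - 12\right)\right) \left(- \frac{1}{3283949}\right) = \left(-2454 - 103\right) \left(- \frac{1}{3283949}\right) = \left(-2557\right) \left(- \frac{1}{3283949}\right) = \frac{2557}{3283949}$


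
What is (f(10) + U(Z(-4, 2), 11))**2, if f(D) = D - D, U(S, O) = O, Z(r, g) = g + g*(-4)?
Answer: 121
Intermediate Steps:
Z(r, g) = -3*g (Z(r, g) = g - 4*g = -3*g)
f(D) = 0
(f(10) + U(Z(-4, 2), 11))**2 = (0 + 11)**2 = 11**2 = 121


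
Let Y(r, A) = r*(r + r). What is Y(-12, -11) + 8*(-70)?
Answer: -272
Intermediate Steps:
Y(r, A) = 2*r² (Y(r, A) = r*(2*r) = 2*r²)
Y(-12, -11) + 8*(-70) = 2*(-12)² + 8*(-70) = 2*144 - 560 = 288 - 560 = -272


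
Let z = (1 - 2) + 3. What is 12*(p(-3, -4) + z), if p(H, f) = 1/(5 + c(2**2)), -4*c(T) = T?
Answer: 27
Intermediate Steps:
c(T) = -T/4
p(H, f) = 1/4 (p(H, f) = 1/(5 - 1/4*2**2) = 1/(5 - 1/4*4) = 1/(5 - 1) = 1/4)
z = 2 (z = -1 + 3 = 2)
12*(p(-3, -4) + z) = 12*(1/4 + 2) = 12*(9/4) = 27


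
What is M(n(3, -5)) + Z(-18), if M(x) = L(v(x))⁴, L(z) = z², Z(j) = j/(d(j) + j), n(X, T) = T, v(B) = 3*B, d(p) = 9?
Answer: 2562890627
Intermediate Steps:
Z(j) = j/(9 + j)
M(x) = 6561*x⁸ (M(x) = ((3*x)²)⁴ = (9*x²)⁴ = 6561*x⁸)
M(n(3, -5)) + Z(-18) = 6561*(-5)⁸ - 18/(9 - 18) = 6561*390625 - 18/(-9) = 2562890625 - 18*(-⅑) = 2562890625 + 2 = 2562890627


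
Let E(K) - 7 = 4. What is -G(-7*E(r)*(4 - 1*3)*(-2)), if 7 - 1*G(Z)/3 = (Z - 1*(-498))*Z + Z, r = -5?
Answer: 301665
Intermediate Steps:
E(K) = 11 (E(K) = 7 + 4 = 11)
G(Z) = 21 - 3*Z - 3*Z*(498 + Z) (G(Z) = 21 - 3*((Z - 1*(-498))*Z + Z) = 21 - 3*((Z + 498)*Z + Z) = 21 - 3*((498 + Z)*Z + Z) = 21 - 3*(Z*(498 + Z) + Z) = 21 - 3*(Z + Z*(498 + Z)) = 21 + (-3*Z - 3*Z*(498 + Z)) = 21 - 3*Z - 3*Z*(498 + Z))
-G(-7*E(r)*(4 - 1*3)*(-2)) = -(21 - 1497*(-77*(4 - 1*3))*(-2) - 3*23716*(4 - 1*3)²) = -(21 - 1497*(-77*(4 - 3))*(-2) - 3*23716*(4 - 3)²) = -(21 - 1497*(-77)*(-2) - 3*(-77*(-2))²) = -(21 - 1497*(-7*11)*(-2) - 3*(-7*11*(-2))²) = -(21 - (-115269)*(-2) - 3*(-77*(-2))²) = -(21 - 1497*154 - 3*154²) = -(21 - 230538 - 3*23716) = -(21 - 230538 - 71148) = -1*(-301665) = 301665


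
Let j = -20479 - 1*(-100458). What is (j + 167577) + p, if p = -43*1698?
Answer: 174542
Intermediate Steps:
j = 79979 (j = -20479 + 100458 = 79979)
p = -73014
(j + 167577) + p = (79979 + 167577) - 73014 = 247556 - 73014 = 174542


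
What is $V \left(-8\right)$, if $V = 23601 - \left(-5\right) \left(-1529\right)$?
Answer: $-127648$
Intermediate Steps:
$V = 15956$ ($V = 23601 - 7645 = 15956$)
$V \left(-8\right) = 15956 \left(-8\right) = -127648$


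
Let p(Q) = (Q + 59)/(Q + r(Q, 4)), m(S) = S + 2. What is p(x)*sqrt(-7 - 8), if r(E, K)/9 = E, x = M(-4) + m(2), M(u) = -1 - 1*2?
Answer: 6*I*sqrt(15) ≈ 23.238*I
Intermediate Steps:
m(S) = 2 + S
M(u) = -3 (M(u) = -1 - 2 = -3)
x = 1 (x = -3 + (2 + 2) = -3 + 4 = 1)
r(E, K) = 9*E
p(Q) = (59 + Q)/(10*Q) (p(Q) = (Q + 59)/(Q + 9*Q) = (59 + Q)/((10*Q)) = (59 + Q)*(1/(10*Q)) = (59 + Q)/(10*Q))
p(x)*sqrt(-7 - 8) = ((1/10)*(59 + 1)/1)*sqrt(-7 - 8) = ((1/10)*1*60)*sqrt(-15) = 6*(I*sqrt(15)) = 6*I*sqrt(15)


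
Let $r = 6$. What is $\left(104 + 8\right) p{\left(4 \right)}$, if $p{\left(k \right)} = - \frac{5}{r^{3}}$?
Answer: $- \frac{70}{27} \approx -2.5926$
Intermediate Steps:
$p{\left(k \right)} = - \frac{5}{216}$ ($p{\left(k \right)} = - \frac{5}{6^{3}} = - \frac{5}{216}$)
$\left(104 + 8\right) p{\left(4 \right)} = \left(104 + 8\right) \left(- \frac{5}{216}\right) = 112 \left(- \frac{5}{216}\right) = - \frac{70}{27}$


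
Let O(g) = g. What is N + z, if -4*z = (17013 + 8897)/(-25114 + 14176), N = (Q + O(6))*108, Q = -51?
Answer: -106304405/21876 ≈ -4859.4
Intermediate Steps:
N = -4860 (N = (-51 + 6)*108 = -45*108 = -4860)
z = 12955/21876 (z = -(17013 + 8897)/(4*(-25114 + 14176)) = -12955/(2*(-10938)) = -12955*(-1)/(2*10938) = -¼*(-12955/5469) = 12955/21876 ≈ 0.59220)
N + z = -4860 + 12955/21876 = -106304405/21876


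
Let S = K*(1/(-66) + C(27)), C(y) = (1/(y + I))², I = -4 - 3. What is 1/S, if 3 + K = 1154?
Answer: -13200/192217 ≈ -0.068672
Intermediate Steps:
I = -7
K = 1151 (K = -3 + 1154 = 1151)
C(y) = (-7 + y)⁻² (C(y) = (1/(y - 7))² = (1/(-7 + y))² = (-7 + y)⁻²)
S = -192217/13200 (S = 1151*(1/(-66) + (-7 + 27)⁻²) = 1151*(-1/66 + 20⁻²) = 1151*(-1/66 + 1/400) = 1151*(-167/13200) = -192217/13200 ≈ -14.562)
1/S = 1/(-192217/13200) = -13200/192217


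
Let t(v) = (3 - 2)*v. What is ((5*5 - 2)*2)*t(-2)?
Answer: -92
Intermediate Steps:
t(v) = v (t(v) = 1*v = v)
((5*5 - 2)*2)*t(-2) = ((5*5 - 2)*2)*(-2) = ((25 - 2)*2)*(-2) = (23*2)*(-2) = 46*(-2) = -92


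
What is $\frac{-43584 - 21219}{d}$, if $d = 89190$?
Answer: $- \frac{21601}{29730} \approx -0.72657$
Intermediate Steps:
$\frac{-43584 - 21219}{d} = \frac{-43584 - 21219}{89190} = \left(-43584 - 21219\right) \frac{1}{89190} = \left(-64803\right) \frac{1}{89190} = - \frac{21601}{29730}$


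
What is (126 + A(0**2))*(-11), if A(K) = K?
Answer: -1386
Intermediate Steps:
(126 + A(0**2))*(-11) = (126 + 0**2)*(-11) = (126 + 0)*(-11) = 126*(-11) = -1386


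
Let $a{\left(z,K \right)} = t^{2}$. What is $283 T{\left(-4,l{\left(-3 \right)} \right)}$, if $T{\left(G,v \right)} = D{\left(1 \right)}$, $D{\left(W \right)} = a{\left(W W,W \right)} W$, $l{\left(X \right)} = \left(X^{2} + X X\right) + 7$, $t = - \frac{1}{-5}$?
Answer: $\frac{283}{25} \approx 11.32$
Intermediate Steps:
$t = \frac{1}{5}$ ($t = \left(-1\right) \left(- \frac{1}{5}\right) = \frac{1}{5} \approx 0.2$)
$l{\left(X \right)} = 7 + 2 X^{2}$ ($l{\left(X \right)} = \left(X^{2} + X^{2}\right) + 7 = 2 X^{2} + 7 = 7 + 2 X^{2}$)
$a{\left(z,K \right)} = \frac{1}{25}$ ($a{\left(z,K \right)} = \left(\frac{1}{5}\right)^{2} = \frac{1}{25}$)
$D{\left(W \right)} = \frac{W}{25}$
$T{\left(G,v \right)} = \frac{1}{25}$ ($T{\left(G,v \right)} = \frac{1}{25} \cdot 1 = \frac{1}{25}$)
$283 T{\left(-4,l{\left(-3 \right)} \right)} = 283 \cdot \frac{1}{25} = \frac{283}{25}$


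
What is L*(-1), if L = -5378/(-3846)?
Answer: -2689/1923 ≈ -1.3983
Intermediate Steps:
L = 2689/1923 (L = -5378*(-1/3846) = 2689/1923 ≈ 1.3983)
L*(-1) = (2689/1923)*(-1) = -2689/1923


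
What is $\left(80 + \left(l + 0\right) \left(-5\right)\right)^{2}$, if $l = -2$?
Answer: $8100$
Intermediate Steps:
$\left(80 + \left(l + 0\right) \left(-5\right)\right)^{2} = \left(80 + \left(-2 + 0\right) \left(-5\right)\right)^{2} = \left(80 - -10\right)^{2} = \left(80 + 10\right)^{2} = 90^{2} = 8100$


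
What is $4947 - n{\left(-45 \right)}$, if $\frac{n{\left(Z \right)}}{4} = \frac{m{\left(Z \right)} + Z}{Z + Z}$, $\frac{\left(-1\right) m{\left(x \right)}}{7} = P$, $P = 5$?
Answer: $\frac{44491}{9} \approx 4943.4$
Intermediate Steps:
$m{\left(x \right)} = -35$ ($m{\left(x \right)} = \left(-7\right) 5 = -35$)
$n{\left(Z \right)} = \frac{2 \left(-35 + Z\right)}{Z}$ ($n{\left(Z \right)} = 4 \frac{-35 + Z}{Z + Z} = 4 \frac{-35 + Z}{2 Z} = \frac{2 \left(-35 + Z\right)}{Z}$)
$4947 - n{\left(-45 \right)} = 4947 - \left(2 - \frac{70}{-45}\right) = 4947 - \left(2 - - \frac{14}{9}\right) = 4947 - \left(2 + \frac{14}{9}\right) = 4947 - \frac{32}{9} = \frac{44491}{9}$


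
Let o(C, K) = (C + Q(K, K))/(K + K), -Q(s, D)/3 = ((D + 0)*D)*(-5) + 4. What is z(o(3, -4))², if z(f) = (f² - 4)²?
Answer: 7953195400888050625/16777216 ≈ 4.7405e+11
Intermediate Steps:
Q(s, D) = -12 + 15*D² (Q(s, D) = -3*(((D + 0)*D)*(-5) + 4) = -3*((D*D)*(-5) + 4) = -3*(D²*(-5) + 4) = -3*(-5*D² + 4) = -3*(4 - 5*D²) = -12 + 15*D²)
o(C, K) = (-12 + C + 15*K²)/(2*K) (o(C, K) = (C + (-12 + 15*K²))/(K + K) = (-12 + C + 15*K²)/((2*K)) = (-12 + C + 15*K²)*(1/(2*K)) = (-12 + C + 15*K²)/(2*K))
z(f) = (-4 + f²)²
z(o(3, -4))² = ((-4 + ((½)*(-12 + 3 + 15*(-4)²)/(-4))²)²)² = ((-4 + ((½)*(-¼)*(-12 + 3 + 15*16))²)²)² = ((-4 + ((½)*(-¼)*(-12 + 3 + 240))²)²)² = ((-4 + ((½)*(-¼)*231)²)²)² = ((-4 + (-231/8)²)²)² = ((-4 + 53361/64)²)² = ((53105/64)²)² = (2820141025/4096)² = 7953195400888050625/16777216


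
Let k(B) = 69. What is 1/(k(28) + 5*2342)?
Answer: 1/11779 ≈ 8.4897e-5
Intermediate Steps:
1/(k(28) + 5*2342) = 1/(69 + 5*2342) = 1/(69 + 11710) = 1/11779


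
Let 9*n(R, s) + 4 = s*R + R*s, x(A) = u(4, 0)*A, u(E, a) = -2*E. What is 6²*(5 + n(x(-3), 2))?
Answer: 548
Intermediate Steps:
x(A) = -8*A (x(A) = (-2*4)*A = -8*A)
n(R, s) = -4/9 + 2*R*s/9 (n(R, s) = -4/9 + (s*R + R*s)/9 = -4/9 + (R*s + R*s)/9 = -4/9 + (2*R*s)/9 = -4/9 + 2*R*s/9)
6²*(5 + n(x(-3), 2)) = 6²*(5 + (-4/9 + (2/9)*(-8*(-3))*2)) = 36*(5 + (-4/9 + (2/9)*24*2)) = 36*(5 + (-4/9 + 32/3)) = 36*(5 + 92/9) = 36*(137/9) = 548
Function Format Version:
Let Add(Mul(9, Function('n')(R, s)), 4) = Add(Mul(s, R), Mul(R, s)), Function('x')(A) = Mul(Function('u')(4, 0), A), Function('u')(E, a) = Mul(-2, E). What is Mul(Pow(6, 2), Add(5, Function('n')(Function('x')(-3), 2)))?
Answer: 548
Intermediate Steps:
Function('x')(A) = Mul(-8, A) (Function('x')(A) = Mul(Mul(-2, 4), A) = Mul(-8, A))
Function('n')(R, s) = Add(Rational(-4, 9), Mul(Rational(2, 9), R, s)) (Function('n')(R, s) = Add(Rational(-4, 9), Mul(Rational(1, 9), Add(Mul(s, R), Mul(R, s)))) = Add(Rational(-4, 9), Mul(Rational(1, 9), Add(Mul(R, s), Mul(R, s)))) = Add(Rational(-4, 9), Mul(Rational(1, 9), Mul(2, R, s))) = Add(Rational(-4, 9), Mul(Rational(2, 9), R, s)))
Mul(Pow(6, 2), Add(5, Function('n')(Function('x')(-3), 2))) = Mul(Pow(6, 2), Add(5, Add(Rational(-4, 9), Mul(Rational(2, 9), Mul(-8, -3), 2)))) = Mul(36, Add(5, Add(Rational(-4, 9), Mul(Rational(2, 9), 24, 2)))) = Mul(36, Add(5, Add(Rational(-4, 9), Rational(32, 3)))) = Mul(36, Add(5, Rational(92, 9))) = Mul(36, Rational(137, 9)) = 548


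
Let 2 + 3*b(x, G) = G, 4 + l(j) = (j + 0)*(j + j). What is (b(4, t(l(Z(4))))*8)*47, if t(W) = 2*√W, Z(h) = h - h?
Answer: -752/3 + 1504*I/3 ≈ -250.67 + 501.33*I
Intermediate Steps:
Z(h) = 0
l(j) = -4 + 2*j² (l(j) = -4 + (j + 0)*(j + j) = -4 + j*(2*j) = -4 + 2*j²)
b(x, G) = -⅔ + G/3
(b(4, t(l(Z(4))))*8)*47 = ((-⅔ + (2*√(-4 + 2*0²))/3)*8)*47 = ((-⅔ + (2*√(-4 + 2*0))/3)*8)*47 = ((-⅔ + (2*√(-4 + 0))/3)*8)*47 = ((-⅔ + (2*√(-4))/3)*8)*47 = ((-⅔ + (2*(2*I))/3)*8)*47 = ((-⅔ + (4*I)/3)*8)*47 = ((-⅔ + 4*I/3)*8)*47 = (-16/3 + 32*I/3)*47 = -752/3 + 1504*I/3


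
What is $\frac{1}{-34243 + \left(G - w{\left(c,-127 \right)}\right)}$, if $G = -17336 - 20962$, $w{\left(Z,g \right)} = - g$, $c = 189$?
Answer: $- \frac{1}{72668} \approx -1.3761 \cdot 10^{-5}$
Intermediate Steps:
$G = -38298$
$\frac{1}{-34243 + \left(G - w{\left(c,-127 \right)}\right)} = \frac{1}{-34243 - \left(38298 - -127\right)} = \frac{1}{-34243 - 38425} = \frac{1}{-72668} = - \frac{1}{72668}$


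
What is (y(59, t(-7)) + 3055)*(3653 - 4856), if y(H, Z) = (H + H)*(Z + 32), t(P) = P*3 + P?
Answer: -4242981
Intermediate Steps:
t(P) = 4*P (t(P) = 3*P + P = 4*P)
y(H, Z) = 2*H*(32 + Z) (y(H, Z) = (2*H)*(32 + Z) = 2*H*(32 + Z))
(y(59, t(-7)) + 3055)*(3653 - 4856) = (2*59*(32 + 4*(-7)) + 3055)*(3653 - 4856) = (2*59*(32 - 28) + 3055)*(-1203) = (2*59*4 + 3055)*(-1203) = (472 + 3055)*(-1203) = 3527*(-1203) = -4242981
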